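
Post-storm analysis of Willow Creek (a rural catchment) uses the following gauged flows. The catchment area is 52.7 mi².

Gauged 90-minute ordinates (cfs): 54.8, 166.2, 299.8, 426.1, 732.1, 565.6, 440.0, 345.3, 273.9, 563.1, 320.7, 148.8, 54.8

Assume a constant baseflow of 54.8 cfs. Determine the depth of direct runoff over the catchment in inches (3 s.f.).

Direct runoff: 0.0, 111.4, 245.0, 371.3, 677.3, 510.8, 385.2, 290.5, 219.1, 508.3, 265.9, 94.0, 0.0 cfs; ΣQ_DR = 3679 cfs.
V = ΣQ_DR · Δt = 3679 × 5400 s = 1.987 × 10^7 ft³.
Over A = 52.7 mi², depth = V / A = 0.162 in.

d ≈ 0.162 in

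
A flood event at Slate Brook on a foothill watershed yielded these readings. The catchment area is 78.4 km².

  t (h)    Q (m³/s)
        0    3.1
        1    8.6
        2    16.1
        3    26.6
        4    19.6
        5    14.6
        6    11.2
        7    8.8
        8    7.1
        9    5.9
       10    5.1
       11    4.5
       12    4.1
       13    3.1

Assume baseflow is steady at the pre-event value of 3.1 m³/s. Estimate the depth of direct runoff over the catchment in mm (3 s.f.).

Direct runoff: 0.0, 5.5, 13.0, 23.5, 16.5, 11.5, 8.1, 5.7, 4.0, 2.8, 2.0, 1.4, 1.0, 0.0 m³/s; ΣQ_DR = 95.00 m³/s.
V = ΣQ_DR · Δt = 95.00 × 3600 s = 3.420 × 10^5 m³.
Over A = 78.4 km², depth = V / A = 4.36 mm.

d ≈ 4.36 mm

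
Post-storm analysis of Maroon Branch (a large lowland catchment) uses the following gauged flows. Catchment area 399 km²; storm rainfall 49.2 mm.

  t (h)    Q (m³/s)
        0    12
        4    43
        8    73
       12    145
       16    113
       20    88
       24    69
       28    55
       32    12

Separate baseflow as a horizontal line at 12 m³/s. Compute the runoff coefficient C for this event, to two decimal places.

ΣQ_DR = 502.0 m³/s; V = ΣQ_DR·Δt = 7.229 × 10^6 m³.
Runoff depth d = V / A = 18.12 mm.
C = d / P = 18.12 / 49.2 = 0.37.

C ≈ 0.37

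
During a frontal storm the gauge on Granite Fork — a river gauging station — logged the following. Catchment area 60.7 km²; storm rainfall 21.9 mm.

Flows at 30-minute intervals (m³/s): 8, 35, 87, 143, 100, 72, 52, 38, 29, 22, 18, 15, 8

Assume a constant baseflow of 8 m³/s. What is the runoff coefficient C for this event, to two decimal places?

C ≈ 0.71

ΣQ_DR = 523.0 m³/s; V = ΣQ_DR·Δt = 9.414 × 10^5 m³.
Runoff depth d = V / A = 15.51 mm.
C = d / P = 15.51 / 21.9 = 0.71.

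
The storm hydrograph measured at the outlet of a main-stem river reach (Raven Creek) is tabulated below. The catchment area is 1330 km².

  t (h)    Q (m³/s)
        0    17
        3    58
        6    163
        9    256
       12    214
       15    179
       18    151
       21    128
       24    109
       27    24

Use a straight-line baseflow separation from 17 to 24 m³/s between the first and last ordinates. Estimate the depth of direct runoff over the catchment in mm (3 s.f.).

Direct runoff: 0.00, 40.22, 144.44, 236.67, 193.89, 158.11, 129.33, 105.56, 85.78, 0.00 m³/s; ΣQ_DR = 1094 m³/s.
V = ΣQ_DR · Δt = 1094 × 10800 s = 1.182 × 10^7 m³.
Over A = 1330 km², depth = V / A = 8.88 mm.

d ≈ 8.88 mm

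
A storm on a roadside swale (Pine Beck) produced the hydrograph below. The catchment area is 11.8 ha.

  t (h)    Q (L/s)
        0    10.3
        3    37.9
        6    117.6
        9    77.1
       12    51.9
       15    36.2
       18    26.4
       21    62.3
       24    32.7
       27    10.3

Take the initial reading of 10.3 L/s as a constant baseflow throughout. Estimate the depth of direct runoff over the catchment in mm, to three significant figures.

Direct runoff: 0.0, 27.6, 107.3, 66.8, 41.6, 25.9, 16.1, 52.0, 22.4, 0.0 L/s; ΣQ_DR = 359.7 L/s.
V = ΣQ_DR · Δt = 359.7 × 10800 s = 3.885 × 10^6 L.
Over A = 11.8 ha, depth = V / A = 32.9 mm.

d ≈ 32.9 mm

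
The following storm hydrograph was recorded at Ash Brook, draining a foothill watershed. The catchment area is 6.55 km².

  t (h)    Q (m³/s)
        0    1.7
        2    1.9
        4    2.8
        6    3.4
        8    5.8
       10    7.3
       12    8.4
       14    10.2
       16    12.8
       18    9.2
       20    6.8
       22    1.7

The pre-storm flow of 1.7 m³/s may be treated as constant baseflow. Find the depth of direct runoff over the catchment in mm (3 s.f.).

Direct runoff: 0.0, 0.2, 1.1, 1.7, 4.1, 5.6, 6.7, 8.5, 11.1, 7.5, 5.1, 0.0 m³/s; ΣQ_DR = 51.60 m³/s.
V = ΣQ_DR · Δt = 51.60 × 7200 s = 3.715 × 10^5 m³.
Over A = 6.55 km², depth = V / A = 56.7 mm.

d ≈ 56.7 mm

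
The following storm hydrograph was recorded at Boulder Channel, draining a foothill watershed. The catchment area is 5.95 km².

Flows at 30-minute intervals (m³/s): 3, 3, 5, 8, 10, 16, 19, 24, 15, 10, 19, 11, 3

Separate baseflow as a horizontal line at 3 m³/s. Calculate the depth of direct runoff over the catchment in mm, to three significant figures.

d ≈ 32.4 mm

Direct runoff: 0.0, 0.0, 2.0, 5.0, 7.0, 13.0, 16.0, 21.0, 12.0, 7.0, 16.0, 8.0, 0.0 m³/s; ΣQ_DR = 107.0 m³/s.
V = ΣQ_DR · Δt = 107.0 × 1800 s = 1.926 × 10^5 m³.
Over A = 5.95 km², depth = V / A = 32.4 mm.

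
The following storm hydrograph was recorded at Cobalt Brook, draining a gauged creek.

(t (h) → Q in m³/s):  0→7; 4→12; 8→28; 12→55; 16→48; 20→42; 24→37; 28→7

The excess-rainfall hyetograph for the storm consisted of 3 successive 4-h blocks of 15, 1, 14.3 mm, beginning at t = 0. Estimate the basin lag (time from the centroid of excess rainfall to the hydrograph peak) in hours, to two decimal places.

t_L ≈ 6.09 h

Centroid of excess rainfall: t_c = Σ P_i·t̄_i / ΣP_i = 5.9076 h (block centres at 2, 6, 10 h).
Hydrograph peak occurs at t = 12 h, so basin lag t_L = 12 − 5.9076 = 6.09 h.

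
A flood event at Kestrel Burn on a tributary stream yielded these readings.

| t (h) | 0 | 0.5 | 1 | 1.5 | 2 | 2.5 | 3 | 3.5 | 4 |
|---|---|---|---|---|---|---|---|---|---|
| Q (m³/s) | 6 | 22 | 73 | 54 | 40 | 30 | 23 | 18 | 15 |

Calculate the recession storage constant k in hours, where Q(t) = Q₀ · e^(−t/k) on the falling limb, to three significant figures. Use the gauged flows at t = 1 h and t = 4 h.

On the falling limb, Q drops from 73 to 15 m³/s between t = 1 h and t = 4 h (Δt = 3 h).
k = −Δt / ln(Q₂/Q₁) = −3 / ln(15/73) = 1.90 h.

k ≈ 1.90 h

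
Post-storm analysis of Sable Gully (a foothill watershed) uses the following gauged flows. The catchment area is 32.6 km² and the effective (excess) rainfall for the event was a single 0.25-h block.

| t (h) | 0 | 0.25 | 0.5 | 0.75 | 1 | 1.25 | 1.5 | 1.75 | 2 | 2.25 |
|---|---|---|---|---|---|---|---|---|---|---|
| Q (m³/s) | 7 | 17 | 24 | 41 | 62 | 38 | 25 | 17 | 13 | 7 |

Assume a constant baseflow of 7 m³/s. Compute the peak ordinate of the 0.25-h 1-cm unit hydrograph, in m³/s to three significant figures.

U_p ≈ 110 m³/s

Direct runoff: 0.0, 10.0, 17.0, 34.0, 55.0, 31.0, 18.0, 10.0, 6.0, 0.0 m³/s; ΣQ_DR = 181.0 m³/s, peak = 55.0 m³/s.
Runoff depth d = ΣQ_DR·Δt / A = 181.0 × 900 / (32.6 km²) = 4.997 mm.
The 1-cm UH is the DRH scaled by (10 mm)/d, so U_p = 55.0 × 10/4.997 = 110 m³/s.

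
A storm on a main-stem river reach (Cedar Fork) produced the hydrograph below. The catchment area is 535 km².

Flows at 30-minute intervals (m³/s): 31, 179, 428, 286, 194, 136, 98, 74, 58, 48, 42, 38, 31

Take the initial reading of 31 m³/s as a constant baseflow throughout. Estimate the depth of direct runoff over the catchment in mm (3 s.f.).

Direct runoff: 0.0, 148.0, 397.0, 255.0, 163.0, 105.0, 67.0, 43.0, 27.0, 17.0, 11.0, 7.0, 0.0 m³/s; ΣQ_DR = 1240 m³/s.
V = ΣQ_DR · Δt = 1240 × 1800 s = 2.232 × 10^6 m³.
Over A = 535 km², depth = V / A = 4.17 mm.

d ≈ 4.17 mm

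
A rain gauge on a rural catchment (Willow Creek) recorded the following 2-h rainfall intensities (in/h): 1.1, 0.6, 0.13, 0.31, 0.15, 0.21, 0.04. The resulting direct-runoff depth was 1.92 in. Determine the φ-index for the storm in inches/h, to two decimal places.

Only the 2 blocks with intensity above φ contribute runoff: 1.1, 0.6 in/h.
Σ(I−φ)·Δt = d  ⇒  (1.1+0.6 − 2φ)·2 = 1.92
φ = (1.700 − 1.92/2) / 2 = 0.37 in/h.

φ ≈ 0.37 in/h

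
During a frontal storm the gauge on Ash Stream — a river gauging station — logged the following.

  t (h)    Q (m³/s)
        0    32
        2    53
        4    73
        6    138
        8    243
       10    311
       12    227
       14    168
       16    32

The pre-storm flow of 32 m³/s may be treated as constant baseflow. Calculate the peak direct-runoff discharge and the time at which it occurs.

Q_p = 279.0 m³/s at t = 10 h

Subtracting baseflow gives direct-runoff ordinates: 0.0, 21.0, 41.0, 106.0, 211.0, 279.0, 195.0, 136.0, 0.0 m³/s.
The maximum is 279.0 m³/s, occurring at the reading for t = 10 h.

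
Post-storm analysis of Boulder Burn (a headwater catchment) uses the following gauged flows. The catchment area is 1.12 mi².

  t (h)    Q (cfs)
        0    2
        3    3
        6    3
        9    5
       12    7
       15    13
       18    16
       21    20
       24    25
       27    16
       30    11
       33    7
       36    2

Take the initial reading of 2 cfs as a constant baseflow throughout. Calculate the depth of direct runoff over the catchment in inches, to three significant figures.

d ≈ 0.432 in

Direct runoff: 0.0, 1.0, 1.0, 3.0, 5.0, 11.0, 14.0, 18.0, 23.0, 14.0, 9.0, 5.0, 0.0 cfs; ΣQ_DR = 104.0 cfs.
V = ΣQ_DR · Δt = 104.0 × 10800 s = 1.123 × 10^6 ft³.
Over A = 1.12 mi², depth = V / A = 0.432 in.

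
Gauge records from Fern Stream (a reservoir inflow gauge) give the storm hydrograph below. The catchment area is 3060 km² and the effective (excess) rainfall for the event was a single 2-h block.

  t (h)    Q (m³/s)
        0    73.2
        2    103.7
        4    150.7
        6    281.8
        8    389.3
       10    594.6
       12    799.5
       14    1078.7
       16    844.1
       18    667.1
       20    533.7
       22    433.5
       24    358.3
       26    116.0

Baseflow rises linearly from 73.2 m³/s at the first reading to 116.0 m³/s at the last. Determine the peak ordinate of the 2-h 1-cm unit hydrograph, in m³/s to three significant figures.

U_p ≈ 819 m³/s

Direct runoff: 0.00, 27.21, 70.92, 198.72, 302.93, 504.94, 706.55, 982.45, 744.56, 564.27, 427.58, 324.08, 245.59, 0.00 m³/s; ΣQ_DR = 5100 m³/s, peak = 982.45 m³/s.
Runoff depth d = ΣQ_DR·Δt / A = 5100 × 7200 / (3060 km²) = 12.00 mm.
The 1-cm UH is the DRH scaled by (10 mm)/d, so U_p = 982.45 × 10/12.00 = 819 m³/s.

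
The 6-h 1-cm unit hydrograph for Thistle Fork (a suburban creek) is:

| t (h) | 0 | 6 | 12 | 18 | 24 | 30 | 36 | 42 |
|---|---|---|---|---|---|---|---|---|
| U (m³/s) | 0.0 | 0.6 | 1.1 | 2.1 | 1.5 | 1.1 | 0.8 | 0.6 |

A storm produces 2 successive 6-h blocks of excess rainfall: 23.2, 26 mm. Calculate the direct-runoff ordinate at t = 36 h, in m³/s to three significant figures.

Q ≈ 4.72 m³/s

By discrete convolution, Q_j = Σ (P_i / 10 mm) · U_{j−i}.
At t = 36 h (j=6): Q = (23.2/10)·0.8 + (26/10)·1.1 = 4.72 m³/s.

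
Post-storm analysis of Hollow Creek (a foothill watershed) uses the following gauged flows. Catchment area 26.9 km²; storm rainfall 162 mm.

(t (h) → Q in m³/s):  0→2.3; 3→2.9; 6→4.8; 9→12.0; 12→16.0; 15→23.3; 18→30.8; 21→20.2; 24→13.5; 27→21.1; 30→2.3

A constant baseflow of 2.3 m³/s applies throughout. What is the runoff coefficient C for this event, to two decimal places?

ΣQ_DR = 123.9 m³/s; V = ΣQ_DR·Δt = 1.338 × 10^6 m³.
Runoff depth d = V / A = 49.74 mm.
C = d / P = 49.74 / 162 = 0.31.

C ≈ 0.31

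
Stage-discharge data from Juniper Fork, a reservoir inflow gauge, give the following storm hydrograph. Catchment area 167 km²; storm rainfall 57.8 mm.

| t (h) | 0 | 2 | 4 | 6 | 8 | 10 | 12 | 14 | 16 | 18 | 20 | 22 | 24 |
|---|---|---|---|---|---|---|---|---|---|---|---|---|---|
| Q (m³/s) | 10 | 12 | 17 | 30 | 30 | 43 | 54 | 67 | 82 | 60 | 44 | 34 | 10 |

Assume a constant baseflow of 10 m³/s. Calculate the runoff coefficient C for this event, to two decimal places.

ΣQ_DR = 363.0 m³/s; V = ΣQ_DR·Δt = 2.614 × 10^6 m³.
Runoff depth d = V / A = 15.65 mm.
C = d / P = 15.65 / 57.8 = 0.27.

C ≈ 0.27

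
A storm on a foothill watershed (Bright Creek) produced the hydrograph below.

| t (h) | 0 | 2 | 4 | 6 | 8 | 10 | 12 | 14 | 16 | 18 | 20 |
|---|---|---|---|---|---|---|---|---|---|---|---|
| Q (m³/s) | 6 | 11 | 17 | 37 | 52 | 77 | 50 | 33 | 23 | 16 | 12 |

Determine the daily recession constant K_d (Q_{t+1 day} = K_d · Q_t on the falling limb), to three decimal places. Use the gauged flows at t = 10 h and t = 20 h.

Between t = 10 h and t = 20 h the flow falls from 77 to 12 m³/s over 5×2 h = 10 h.
Per-interval ratio K = (12/77)^(1/5) = 0.6895; K_d = K^(24/2) = 0.012.

K_d ≈ 0.012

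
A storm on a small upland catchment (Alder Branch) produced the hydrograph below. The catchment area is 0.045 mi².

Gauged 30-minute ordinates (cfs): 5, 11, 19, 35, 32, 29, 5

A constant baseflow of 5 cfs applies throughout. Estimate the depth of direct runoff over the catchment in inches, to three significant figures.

d ≈ 1.74 in

Direct runoff: 0.0, 6.0, 14.0, 30.0, 27.0, 24.0, 0.0 cfs; ΣQ_DR = 101.0 cfs.
V = ΣQ_DR · Δt = 101.0 × 1800 s = 1.818 × 10^5 ft³.
Over A = 0.045 mi², depth = V / A = 1.74 in.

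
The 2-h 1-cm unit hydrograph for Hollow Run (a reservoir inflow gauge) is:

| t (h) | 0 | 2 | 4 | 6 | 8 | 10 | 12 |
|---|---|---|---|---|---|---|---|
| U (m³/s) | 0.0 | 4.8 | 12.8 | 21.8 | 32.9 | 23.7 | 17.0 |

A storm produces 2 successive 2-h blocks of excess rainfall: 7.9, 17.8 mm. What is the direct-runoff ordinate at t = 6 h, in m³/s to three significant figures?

By discrete convolution, Q_j = Σ (P_i / 10 mm) · U_{j−i}.
At t = 6 h (j=3): Q = (7.9/10)·21.8 + (17.8/10)·12.8 = 40.0 m³/s.

Q ≈ 40.0 m³/s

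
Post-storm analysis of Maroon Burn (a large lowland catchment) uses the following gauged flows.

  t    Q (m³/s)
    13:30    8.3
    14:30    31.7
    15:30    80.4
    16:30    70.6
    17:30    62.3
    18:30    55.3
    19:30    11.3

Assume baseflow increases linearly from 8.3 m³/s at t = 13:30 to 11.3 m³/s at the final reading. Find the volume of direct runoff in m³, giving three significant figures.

Direct-runoff ordinates (Q − Q_b): 0.00, 22.90, 71.10, 60.80, 52.00, 44.50, 0.00 m³/s.
ΣQ_DR = 251.3 m³/s.
With Δt = 1 h = 3600 s, V = ΣQ_DR · Δt = 251.3 × 3600 = 9.05 × 10^5 m³.

V ≈ 9.05 × 10^5 m³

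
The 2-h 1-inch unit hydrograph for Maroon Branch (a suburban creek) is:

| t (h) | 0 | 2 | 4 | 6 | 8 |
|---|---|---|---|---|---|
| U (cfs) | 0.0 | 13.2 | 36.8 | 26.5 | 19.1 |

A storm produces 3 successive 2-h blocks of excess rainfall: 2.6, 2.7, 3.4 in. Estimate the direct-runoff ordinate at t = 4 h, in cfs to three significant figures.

Q ≈ 131 cfs

By discrete convolution, Q_j = Σ (P_i / 1 in) · U_{j−i}.
At t = 4 h (j=2): Q = (2.6/1)·36.8 + (2.7/1)·13.2 + (3.4/1)·0.0 = 131 cfs.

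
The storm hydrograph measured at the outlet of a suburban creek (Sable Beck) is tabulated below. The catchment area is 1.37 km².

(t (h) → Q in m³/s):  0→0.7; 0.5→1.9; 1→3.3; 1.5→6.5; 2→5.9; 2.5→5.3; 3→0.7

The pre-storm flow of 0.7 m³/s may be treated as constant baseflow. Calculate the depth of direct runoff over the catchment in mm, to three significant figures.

Direct runoff: 0.0, 1.2, 2.6, 5.8, 5.2, 4.6, 0.0 m³/s; ΣQ_DR = 19.40 m³/s.
V = ΣQ_DR · Δt = 19.40 × 1800 s = 34920 m³.
Over A = 1.37 km², depth = V / A = 25.5 mm.

d ≈ 25.5 mm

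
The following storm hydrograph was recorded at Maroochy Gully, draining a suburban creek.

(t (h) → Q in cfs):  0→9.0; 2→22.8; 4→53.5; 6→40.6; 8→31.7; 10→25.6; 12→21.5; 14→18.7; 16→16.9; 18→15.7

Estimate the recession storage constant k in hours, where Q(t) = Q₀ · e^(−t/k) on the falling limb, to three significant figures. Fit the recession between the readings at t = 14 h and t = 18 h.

On the falling limb, Q drops from 18.7 to 15.7 cfs between t = 14 h and t = 18 h (Δt = 4 h).
k = −Δt / ln(Q₂/Q₁) = −4 / ln(15.7/18.7) = 22.9 h.

k ≈ 22.9 h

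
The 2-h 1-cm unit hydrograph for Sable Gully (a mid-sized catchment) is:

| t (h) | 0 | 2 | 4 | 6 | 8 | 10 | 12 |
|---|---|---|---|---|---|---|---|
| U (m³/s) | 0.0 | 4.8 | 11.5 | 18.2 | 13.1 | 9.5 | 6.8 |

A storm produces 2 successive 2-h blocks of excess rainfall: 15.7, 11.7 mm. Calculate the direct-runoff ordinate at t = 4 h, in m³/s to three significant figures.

By discrete convolution, Q_j = Σ (P_i / 10 mm) · U_{j−i}.
At t = 4 h (j=2): Q = (15.7/10)·11.5 + (11.7/10)·4.8 = 23.7 m³/s.

Q ≈ 23.7 m³/s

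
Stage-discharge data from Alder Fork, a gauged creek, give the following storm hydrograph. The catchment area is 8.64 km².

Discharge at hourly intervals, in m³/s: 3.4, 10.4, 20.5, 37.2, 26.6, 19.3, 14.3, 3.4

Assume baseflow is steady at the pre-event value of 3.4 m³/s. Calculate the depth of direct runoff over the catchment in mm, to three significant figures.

Direct runoff: 0.0, 7.0, 17.1, 33.8, 23.2, 15.9, 10.9, 0.0 m³/s; ΣQ_DR = 107.9 m³/s.
V = ΣQ_DR · Δt = 107.9 × 3600 s = 3.884 × 10^5 m³.
Over A = 8.64 km², depth = V / A = 45.0 mm.

d ≈ 45.0 mm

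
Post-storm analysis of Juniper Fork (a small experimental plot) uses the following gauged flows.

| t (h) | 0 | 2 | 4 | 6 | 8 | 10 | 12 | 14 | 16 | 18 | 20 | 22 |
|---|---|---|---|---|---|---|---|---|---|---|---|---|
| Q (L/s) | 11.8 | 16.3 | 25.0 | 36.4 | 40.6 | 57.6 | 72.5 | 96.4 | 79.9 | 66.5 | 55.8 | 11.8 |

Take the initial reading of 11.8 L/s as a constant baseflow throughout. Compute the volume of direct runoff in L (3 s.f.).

V ≈ 3.09 × 10^6 L

Direct-runoff ordinates (Q − Q_b): 0.0, 4.5, 13.2, 24.6, 28.8, 45.8, 60.7, 84.6, 68.1, 54.7, 44.0, 0.0 L/s.
ΣQ_DR = 429.0 L/s.
With Δt = 2 h = 7200 s, V = ΣQ_DR · Δt = 429.0 × 7200 = 3.09 × 10^6 L.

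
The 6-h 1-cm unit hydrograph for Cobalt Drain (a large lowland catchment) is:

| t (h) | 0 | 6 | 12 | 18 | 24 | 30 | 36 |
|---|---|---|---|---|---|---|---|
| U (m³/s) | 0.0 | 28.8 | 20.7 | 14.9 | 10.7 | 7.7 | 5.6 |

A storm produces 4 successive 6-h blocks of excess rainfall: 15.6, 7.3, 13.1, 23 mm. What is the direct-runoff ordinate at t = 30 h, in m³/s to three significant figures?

By discrete convolution, Q_j = Σ (P_i / 10 mm) · U_{j−i}.
At t = 30 h (j=5): Q = (15.6/10)·7.7 + (7.3/10)·10.7 + (13.1/10)·14.9 + (23/10)·20.7 = 87.0 m³/s.

Q ≈ 87.0 m³/s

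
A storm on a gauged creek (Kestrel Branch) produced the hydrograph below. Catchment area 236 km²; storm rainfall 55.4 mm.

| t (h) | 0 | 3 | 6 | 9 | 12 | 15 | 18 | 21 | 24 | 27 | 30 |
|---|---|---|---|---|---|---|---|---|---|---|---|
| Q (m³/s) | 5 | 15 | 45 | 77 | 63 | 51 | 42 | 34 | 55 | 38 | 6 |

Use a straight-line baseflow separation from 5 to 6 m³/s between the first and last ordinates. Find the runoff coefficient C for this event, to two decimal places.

C ≈ 0.31

ΣQ_DR = 370.5 m³/s; V = ΣQ_DR·Δt = 4.001 × 10^6 m³.
Runoff depth d = V / A = 16.96 mm.
C = d / P = 16.96 / 55.4 = 0.31.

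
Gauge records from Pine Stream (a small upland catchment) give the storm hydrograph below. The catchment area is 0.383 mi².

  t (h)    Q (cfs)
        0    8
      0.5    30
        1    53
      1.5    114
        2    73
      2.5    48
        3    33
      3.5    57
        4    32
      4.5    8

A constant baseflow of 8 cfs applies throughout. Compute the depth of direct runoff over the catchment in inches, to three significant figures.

Direct runoff: 0.0, 22.0, 45.0, 106.0, 65.0, 40.0, 25.0, 49.0, 24.0, 0.0 cfs; ΣQ_DR = 376.0 cfs.
V = ΣQ_DR · Δt = 376.0 × 1800 s = 6.768 × 10^5 ft³.
Over A = 0.383 mi², depth = V / A = 0.761 in.

d ≈ 0.761 in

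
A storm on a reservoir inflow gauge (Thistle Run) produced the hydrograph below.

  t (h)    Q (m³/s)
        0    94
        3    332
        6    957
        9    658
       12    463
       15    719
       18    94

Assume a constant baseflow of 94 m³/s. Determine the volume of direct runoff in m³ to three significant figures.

Direct-runoff ordinates (Q − Q_b): 0.0, 238.0, 863.0, 564.0, 369.0, 625.0, 0.0 m³/s.
ΣQ_DR = 2659 m³/s.
With Δt = 3 h = 10800 s, V = ΣQ_DR · Δt = 2659 × 10800 = 2.87 × 10^7 m³.

V ≈ 2.87 × 10^7 m³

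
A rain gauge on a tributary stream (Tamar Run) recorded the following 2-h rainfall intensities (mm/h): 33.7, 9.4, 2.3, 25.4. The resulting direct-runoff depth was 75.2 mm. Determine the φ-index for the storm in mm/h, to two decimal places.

φ ≈ 10.75 mm/h

Only the 2 blocks with intensity above φ contribute runoff: 33.7, 25.4 mm/h.
Σ(I−φ)·Δt = d  ⇒  (33.7+25.4 − 2φ)·2 = 75.2
φ = (59.10 − 75.2/2) / 2 = 10.75 mm/h.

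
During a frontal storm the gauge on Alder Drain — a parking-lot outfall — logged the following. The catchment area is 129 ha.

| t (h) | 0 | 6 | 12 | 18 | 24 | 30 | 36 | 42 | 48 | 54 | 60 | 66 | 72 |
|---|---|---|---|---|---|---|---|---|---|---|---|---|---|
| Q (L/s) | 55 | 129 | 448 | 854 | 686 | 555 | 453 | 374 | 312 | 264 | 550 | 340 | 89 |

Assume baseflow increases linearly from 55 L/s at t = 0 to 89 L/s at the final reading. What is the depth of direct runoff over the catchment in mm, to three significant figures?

d ≈ 69.9 mm

Direct runoff: 0.00, 71.17, 387.33, 790.50, 619.67, 485.83, 381.00, 299.17, 234.33, 183.50, 466.67, 253.83, 0.00 L/s; ΣQ_DR = 4173 L/s.
V = ΣQ_DR · Δt = 4173 × 21600 s = 9.014 × 10^7 L.
Over A = 129 ha, depth = V / A = 69.9 mm.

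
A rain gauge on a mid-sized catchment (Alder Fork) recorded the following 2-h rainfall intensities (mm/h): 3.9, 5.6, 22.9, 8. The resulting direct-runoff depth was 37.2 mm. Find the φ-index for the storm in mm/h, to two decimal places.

φ ≈ 6.15 mm/h

Only the 2 blocks with intensity above φ contribute runoff: 22.9, 8 mm/h.
Σ(I−φ)·Δt = d  ⇒  (22.9+8 − 2φ)·2 = 37.2
φ = (30.90 − 37.2/2) / 2 = 6.15 mm/h.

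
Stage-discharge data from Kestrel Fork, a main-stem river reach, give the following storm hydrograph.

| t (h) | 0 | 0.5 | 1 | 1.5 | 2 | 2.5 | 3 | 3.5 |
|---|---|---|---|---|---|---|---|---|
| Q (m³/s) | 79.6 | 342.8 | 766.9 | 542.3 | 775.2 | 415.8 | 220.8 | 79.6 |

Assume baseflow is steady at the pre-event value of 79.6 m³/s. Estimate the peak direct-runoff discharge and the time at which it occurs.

Subtracting baseflow gives direct-runoff ordinates: 0.0, 263.2, 687.3, 462.7, 695.6, 336.2, 141.2, 0.0 m³/s.
The maximum is 695.6 m³/s, occurring at the reading for t = 2 h.

Q_p = 695.6 m³/s at t = 2 h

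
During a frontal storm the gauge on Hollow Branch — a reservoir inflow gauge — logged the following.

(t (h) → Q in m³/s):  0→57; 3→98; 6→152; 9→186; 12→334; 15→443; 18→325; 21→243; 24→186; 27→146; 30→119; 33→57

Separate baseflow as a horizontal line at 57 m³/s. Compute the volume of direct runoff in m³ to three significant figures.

V ≈ 1.79 × 10^7 m³

Direct-runoff ordinates (Q − Q_b): 0.0, 41.0, 95.0, 129.0, 277.0, 386.0, 268.0, 186.0, 129.0, 89.0, 62.0, 0.0 m³/s.
ΣQ_DR = 1662 m³/s.
With Δt = 3 h = 10800 s, V = ΣQ_DR · Δt = 1662 × 10800 = 1.79 × 10^7 m³.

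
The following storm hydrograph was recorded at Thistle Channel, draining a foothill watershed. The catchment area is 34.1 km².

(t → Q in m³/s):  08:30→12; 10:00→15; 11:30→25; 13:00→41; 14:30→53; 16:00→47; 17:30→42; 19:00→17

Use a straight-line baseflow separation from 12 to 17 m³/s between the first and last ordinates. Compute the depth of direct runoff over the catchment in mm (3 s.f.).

d ≈ 21.5 mm

Direct runoff: 0.00, 2.29, 11.57, 26.86, 38.14, 31.43, 25.71, 0.00 m³/s; ΣQ_DR = 136.0 m³/s.
V = ΣQ_DR · Δt = 136.0 × 5400 s = 7.344 × 10^5 m³.
Over A = 34.1 km², depth = V / A = 21.5 mm.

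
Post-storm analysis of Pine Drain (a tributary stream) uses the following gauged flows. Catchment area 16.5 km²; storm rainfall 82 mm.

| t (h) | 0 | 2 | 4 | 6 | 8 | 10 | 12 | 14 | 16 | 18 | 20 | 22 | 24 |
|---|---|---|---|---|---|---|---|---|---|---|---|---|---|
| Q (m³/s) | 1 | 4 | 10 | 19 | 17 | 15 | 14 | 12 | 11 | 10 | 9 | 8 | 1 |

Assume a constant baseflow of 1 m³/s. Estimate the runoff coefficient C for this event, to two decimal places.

C ≈ 0.63

ΣQ_DR = 118.0 m³/s; V = ΣQ_DR·Δt = 8.496 × 10^5 m³.
Runoff depth d = V / A = 51.49 mm.
C = d / P = 51.49 / 82 = 0.63.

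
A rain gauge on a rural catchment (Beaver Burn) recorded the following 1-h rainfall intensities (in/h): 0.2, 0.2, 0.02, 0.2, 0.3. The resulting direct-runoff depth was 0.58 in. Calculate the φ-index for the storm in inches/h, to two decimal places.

Only the 4 blocks with intensity above φ contribute runoff: 0.2, 0.2, 0.2, 0.3 in/h.
Σ(I−φ)·Δt = d  ⇒  (0.2+0.2+0.2+0.3 − 4φ)·1 = 0.58
φ = (0.9000 − 0.58/1) / 4 = 0.08 in/h.

φ ≈ 0.08 in/h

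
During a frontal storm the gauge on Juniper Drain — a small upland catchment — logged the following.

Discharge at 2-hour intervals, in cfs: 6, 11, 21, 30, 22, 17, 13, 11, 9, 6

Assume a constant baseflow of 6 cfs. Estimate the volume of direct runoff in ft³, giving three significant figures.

Direct-runoff ordinates (Q − Q_b): 0.0, 5.0, 15.0, 24.0, 16.0, 11.0, 7.0, 5.0, 3.0, 0.0 cfs.
ΣQ_DR = 86.00 cfs.
With Δt = 2 h = 7200 s, V = ΣQ_DR · Δt = 86.00 × 7200 = 6.19 × 10^5 ft³.

V ≈ 6.19 × 10^5 ft³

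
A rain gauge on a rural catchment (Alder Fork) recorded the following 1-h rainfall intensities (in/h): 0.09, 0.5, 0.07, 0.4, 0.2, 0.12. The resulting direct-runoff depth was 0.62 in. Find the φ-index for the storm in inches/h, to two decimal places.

Only the 3 blocks with intensity above φ contribute runoff: 0.5, 0.4, 0.2 in/h.
Σ(I−φ)·Δt = d  ⇒  (0.5+0.4+0.2 − 3φ)·1 = 0.62
φ = (1.100 − 0.62/1) / 3 = 0.16 in/h.

φ ≈ 0.16 in/h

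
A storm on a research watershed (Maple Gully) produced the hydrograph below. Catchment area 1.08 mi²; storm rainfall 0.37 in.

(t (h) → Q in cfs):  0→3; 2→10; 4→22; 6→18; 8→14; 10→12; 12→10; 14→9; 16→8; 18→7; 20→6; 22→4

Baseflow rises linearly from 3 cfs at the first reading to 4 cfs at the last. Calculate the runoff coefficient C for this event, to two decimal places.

C ≈ 0.63

ΣQ_DR = 81.00 cfs; V = ΣQ_DR·Δt = 5.832 × 10^5 ft³.
Runoff depth d = V / A = 0.2324 in.
C = d / P = 0.2324 / 0.37 = 0.63.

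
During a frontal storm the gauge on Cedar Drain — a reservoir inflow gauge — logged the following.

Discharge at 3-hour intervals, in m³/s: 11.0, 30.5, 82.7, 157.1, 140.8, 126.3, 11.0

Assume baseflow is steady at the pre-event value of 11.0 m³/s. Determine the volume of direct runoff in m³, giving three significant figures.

V ≈ 5.21 × 10^6 m³

Direct-runoff ordinates (Q − Q_b): 0.0, 19.5, 71.7, 146.1, 129.8, 115.3, 0.0 m³/s.
ΣQ_DR = 482.4 m³/s.
With Δt = 3 h = 10800 s, V = ΣQ_DR · Δt = 482.4 × 10800 = 5.21 × 10^6 m³.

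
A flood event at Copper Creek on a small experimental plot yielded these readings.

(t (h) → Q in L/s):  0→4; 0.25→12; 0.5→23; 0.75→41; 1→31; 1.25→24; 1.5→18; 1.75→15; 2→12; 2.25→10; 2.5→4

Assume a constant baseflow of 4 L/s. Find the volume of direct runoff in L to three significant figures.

Direct-runoff ordinates (Q − Q_b): 0.0, 8.0, 19.0, 37.0, 27.0, 20.0, 14.0, 11.0, 8.0, 6.0, 0.0 L/s.
ΣQ_DR = 150.0 L/s.
With Δt = 0.25 h = 900 s, V = ΣQ_DR · Δt = 150.0 × 900 = 1.35 × 10^5 L.

V ≈ 1.35 × 10^5 L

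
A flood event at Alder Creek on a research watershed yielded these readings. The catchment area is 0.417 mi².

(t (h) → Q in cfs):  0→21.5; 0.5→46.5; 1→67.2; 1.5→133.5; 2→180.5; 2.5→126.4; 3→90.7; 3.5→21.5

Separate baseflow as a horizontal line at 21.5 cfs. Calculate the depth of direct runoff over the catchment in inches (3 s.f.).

d ≈ 0.958 in

Direct runoff: 0.0, 25.0, 45.7, 112.0, 159.0, 104.9, 69.2, 0.0 cfs; ΣQ_DR = 515.8 cfs.
V = ΣQ_DR · Δt = 515.8 × 1800 s = 9.284 × 10^5 ft³.
Over A = 0.417 mi², depth = V / A = 0.958 in.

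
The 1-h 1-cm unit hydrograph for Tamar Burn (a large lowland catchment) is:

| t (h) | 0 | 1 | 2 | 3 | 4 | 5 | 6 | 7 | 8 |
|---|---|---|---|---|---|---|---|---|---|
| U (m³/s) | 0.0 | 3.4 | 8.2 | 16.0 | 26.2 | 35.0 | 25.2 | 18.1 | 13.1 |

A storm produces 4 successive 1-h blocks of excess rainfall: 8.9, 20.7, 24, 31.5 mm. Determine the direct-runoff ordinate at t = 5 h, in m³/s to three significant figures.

Q ≈ 150 m³/s

By discrete convolution, Q_j = Σ (P_i / 10 mm) · U_{j−i}.
At t = 5 h (j=5): Q = (8.9/10)·35.0 + (20.7/10)·26.2 + (24/10)·16.0 + (31.5/10)·8.2 = 150 m³/s.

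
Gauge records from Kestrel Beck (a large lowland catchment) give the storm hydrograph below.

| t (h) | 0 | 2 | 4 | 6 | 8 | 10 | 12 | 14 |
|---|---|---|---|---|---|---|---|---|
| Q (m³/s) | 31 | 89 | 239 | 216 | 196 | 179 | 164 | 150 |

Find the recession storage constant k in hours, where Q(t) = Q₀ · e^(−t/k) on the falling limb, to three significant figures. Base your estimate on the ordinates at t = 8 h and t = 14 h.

k ≈ 22.4 h

On the falling limb, Q drops from 196 to 150 m³/s between t = 8 h and t = 14 h (Δt = 6 h).
k = −Δt / ln(Q₂/Q₁) = −6 / ln(150/196) = 22.4 h.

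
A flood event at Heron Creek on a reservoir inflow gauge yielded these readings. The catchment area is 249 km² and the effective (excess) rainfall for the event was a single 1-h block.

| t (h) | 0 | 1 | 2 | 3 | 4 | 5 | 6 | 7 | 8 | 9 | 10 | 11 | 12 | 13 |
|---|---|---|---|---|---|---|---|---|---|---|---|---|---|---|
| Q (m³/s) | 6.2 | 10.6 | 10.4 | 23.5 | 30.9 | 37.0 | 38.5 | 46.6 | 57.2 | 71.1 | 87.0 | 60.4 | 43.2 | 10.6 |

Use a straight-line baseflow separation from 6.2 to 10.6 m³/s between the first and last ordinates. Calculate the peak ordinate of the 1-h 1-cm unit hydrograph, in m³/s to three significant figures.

Direct runoff: 0.00, 4.06, 3.52, 16.28, 23.35, 29.11, 30.27, 38.03, 48.29, 61.85, 77.42, 50.48, 32.94, 0.00 m³/s; ΣQ_DR = 415.6 m³/s, peak = 77.42 m³/s.
Runoff depth d = ΣQ_DR·Δt / A = 415.6 × 3600 / (249 km²) = 6.009 mm.
The 1-cm UH is the DRH scaled by (10 mm)/d, so U_p = 77.42 × 10/6.009 = 129 m³/s.

U_p ≈ 129 m³/s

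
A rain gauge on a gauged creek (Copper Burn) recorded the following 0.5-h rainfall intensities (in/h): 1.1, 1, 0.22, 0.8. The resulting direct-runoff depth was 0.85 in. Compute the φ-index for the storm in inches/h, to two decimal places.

φ ≈ 0.40 in/h

Only the 3 blocks with intensity above φ contribute runoff: 1.1, 1, 0.8 in/h.
Σ(I−φ)·Δt = d  ⇒  (1.1+1+0.8 − 3φ)·0.5 = 0.85
φ = (2.900 − 0.85/0.5) / 3 = 0.40 in/h.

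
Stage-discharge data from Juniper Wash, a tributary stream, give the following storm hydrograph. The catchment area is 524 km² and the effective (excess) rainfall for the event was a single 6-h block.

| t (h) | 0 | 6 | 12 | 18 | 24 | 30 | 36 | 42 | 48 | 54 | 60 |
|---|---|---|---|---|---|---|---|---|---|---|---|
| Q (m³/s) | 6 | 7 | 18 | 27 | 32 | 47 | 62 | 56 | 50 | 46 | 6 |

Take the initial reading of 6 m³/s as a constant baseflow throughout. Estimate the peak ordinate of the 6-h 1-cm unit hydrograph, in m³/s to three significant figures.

Direct runoff: 0.0, 1.0, 12.0, 21.0, 26.0, 41.0, 56.0, 50.0, 44.0, 40.0, 0.0 m³/s; ΣQ_DR = 291.0 m³/s, peak = 56.0 m³/s.
Runoff depth d = ΣQ_DR·Δt / A = 291.0 × 21600 / (524 km²) = 12.00 mm.
The 1-cm UH is the DRH scaled by (10 mm)/d, so U_p = 56.0 × 10/12.00 = 46.7 m³/s.

U_p ≈ 46.7 m³/s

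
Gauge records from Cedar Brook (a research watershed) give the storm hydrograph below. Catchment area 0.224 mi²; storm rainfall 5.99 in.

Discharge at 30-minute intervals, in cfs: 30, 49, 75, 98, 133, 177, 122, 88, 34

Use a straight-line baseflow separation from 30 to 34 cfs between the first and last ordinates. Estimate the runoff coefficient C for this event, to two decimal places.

C ≈ 0.30

ΣQ_DR = 518.0 cfs; V = ΣQ_DR·Δt = 9.324 × 10^5 ft³.
Runoff depth d = V / A = 1.792 in.
C = d / P = 1.792 / 5.99 = 0.30.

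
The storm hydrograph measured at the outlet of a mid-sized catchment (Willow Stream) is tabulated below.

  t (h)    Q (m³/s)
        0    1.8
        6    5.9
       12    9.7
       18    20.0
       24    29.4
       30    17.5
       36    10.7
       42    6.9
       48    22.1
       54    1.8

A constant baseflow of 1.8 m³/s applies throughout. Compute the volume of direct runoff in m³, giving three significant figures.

V ≈ 2.33 × 10^6 m³

Direct-runoff ordinates (Q − Q_b): 0.0, 4.1, 7.9, 18.2, 27.6, 15.7, 8.9, 5.1, 20.3, 0.0 m³/s.
ΣQ_DR = 107.8 m³/s.
With Δt = 6 h = 21600 s, V = ΣQ_DR · Δt = 107.8 × 21600 = 2.33 × 10^6 m³.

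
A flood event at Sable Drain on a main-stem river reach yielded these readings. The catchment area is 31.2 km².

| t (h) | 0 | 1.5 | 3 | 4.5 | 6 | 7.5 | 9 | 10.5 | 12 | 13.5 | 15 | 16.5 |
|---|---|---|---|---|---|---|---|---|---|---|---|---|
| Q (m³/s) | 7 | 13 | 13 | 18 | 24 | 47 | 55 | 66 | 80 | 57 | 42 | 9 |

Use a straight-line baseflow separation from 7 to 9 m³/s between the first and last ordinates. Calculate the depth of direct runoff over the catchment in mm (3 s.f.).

Direct runoff: 0.00, 5.82, 5.64, 10.45, 16.27, 39.09, 46.91, 57.73, 71.55, 48.36, 33.18, 0.00 m³/s; ΣQ_DR = 335.0 m³/s.
V = ΣQ_DR · Δt = 335.0 × 5400 s = 1.809 × 10^6 m³.
Over A = 31.2 km², depth = V / A = 58.0 mm.

d ≈ 58.0 mm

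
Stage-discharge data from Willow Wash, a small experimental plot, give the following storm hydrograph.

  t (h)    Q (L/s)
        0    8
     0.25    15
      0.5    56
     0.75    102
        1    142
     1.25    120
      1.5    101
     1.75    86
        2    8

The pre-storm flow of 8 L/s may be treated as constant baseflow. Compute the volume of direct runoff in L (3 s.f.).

Direct-runoff ordinates (Q − Q_b): 0.0, 7.0, 48.0, 94.0, 134.0, 112.0, 93.0, 78.0, 0.0 L/s.
ΣQ_DR = 566.0 L/s.
With Δt = 0.25 h = 900 s, V = ΣQ_DR · Δt = 566.0 × 900 = 5.09 × 10^5 L.

V ≈ 5.09 × 10^5 L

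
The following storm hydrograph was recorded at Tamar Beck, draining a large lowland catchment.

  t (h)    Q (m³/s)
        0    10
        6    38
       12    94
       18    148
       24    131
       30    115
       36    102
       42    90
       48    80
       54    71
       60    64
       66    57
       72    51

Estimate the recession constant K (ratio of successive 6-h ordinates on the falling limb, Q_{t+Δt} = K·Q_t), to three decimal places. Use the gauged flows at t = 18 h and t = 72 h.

Using the recession-limb readings at t = 18 h and t = 72 h: Q falls from 148 to 51 m³/s over 9 intervals.
K = (Q₂/Q₁)^(1/9) = (51/148)^(1/9) = 0.888.

K ≈ 0.888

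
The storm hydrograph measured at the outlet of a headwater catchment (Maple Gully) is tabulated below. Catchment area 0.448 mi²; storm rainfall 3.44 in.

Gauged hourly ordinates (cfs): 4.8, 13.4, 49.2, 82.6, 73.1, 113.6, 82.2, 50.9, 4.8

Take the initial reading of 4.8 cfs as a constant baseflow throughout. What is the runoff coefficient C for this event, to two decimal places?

ΣQ_DR = 431.4 cfs; V = ΣQ_DR·Δt = 1.553 × 10^6 ft³.
Runoff depth d = V / A = 1.492 in.
C = d / P = 1.492 / 3.44 = 0.43.

C ≈ 0.43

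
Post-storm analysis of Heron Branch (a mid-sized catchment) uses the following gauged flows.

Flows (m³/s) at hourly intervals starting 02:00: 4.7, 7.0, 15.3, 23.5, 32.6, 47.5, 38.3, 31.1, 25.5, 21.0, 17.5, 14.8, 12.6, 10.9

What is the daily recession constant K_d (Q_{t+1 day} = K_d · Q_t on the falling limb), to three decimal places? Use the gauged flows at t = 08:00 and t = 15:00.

K_d ≈ 0.013

Between t = 08:00 and t = 15:00 the flow falls from 38.3 to 10.9 m³/s over 7×1 h = 7 h.
Per-interval ratio K = (10.9/38.3)^(1/7) = 0.8357; K_d = K^(24/1) = 0.013.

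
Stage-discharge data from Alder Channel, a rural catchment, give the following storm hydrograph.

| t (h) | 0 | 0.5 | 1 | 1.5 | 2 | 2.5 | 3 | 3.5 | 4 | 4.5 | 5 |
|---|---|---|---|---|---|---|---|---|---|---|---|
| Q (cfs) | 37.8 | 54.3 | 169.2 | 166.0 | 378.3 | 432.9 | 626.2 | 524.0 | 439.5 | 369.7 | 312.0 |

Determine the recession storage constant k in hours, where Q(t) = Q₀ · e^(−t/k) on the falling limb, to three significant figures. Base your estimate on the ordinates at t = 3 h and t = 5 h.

k ≈ 2.87 h

On the falling limb, Q drops from 626.2 to 312.0 cfs between t = 3 h and t = 5 h (Δt = 2 h).
k = −Δt / ln(Q₂/Q₁) = −2 / ln(312.0/626.2) = 2.87 h.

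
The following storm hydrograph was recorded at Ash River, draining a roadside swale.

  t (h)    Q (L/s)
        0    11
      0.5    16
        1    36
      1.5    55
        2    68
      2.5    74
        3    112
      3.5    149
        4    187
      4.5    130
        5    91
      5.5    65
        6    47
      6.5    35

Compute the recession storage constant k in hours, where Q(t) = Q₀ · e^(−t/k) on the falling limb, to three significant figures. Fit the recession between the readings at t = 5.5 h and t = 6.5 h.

On the falling limb, Q drops from 65 to 35 L/s between t = 5.5 h and t = 6.5 h (Δt = 1 h).
k = −Δt / ln(Q₂/Q₁) = −1 / ln(35/65) = 1.62 h.

k ≈ 1.62 h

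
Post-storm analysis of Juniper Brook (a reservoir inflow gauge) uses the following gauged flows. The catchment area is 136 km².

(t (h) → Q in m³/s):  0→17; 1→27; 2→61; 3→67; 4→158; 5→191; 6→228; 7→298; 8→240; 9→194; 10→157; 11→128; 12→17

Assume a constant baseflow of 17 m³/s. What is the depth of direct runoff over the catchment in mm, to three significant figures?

Direct runoff: 0.0, 10.0, 44.0, 50.0, 141.0, 174.0, 211.0, 281.0, 223.0, 177.0, 140.0, 111.0, 0.0 m³/s; ΣQ_DR = 1562 m³/s.
V = ΣQ_DR · Δt = 1562 × 3600 s = 5.623 × 10^6 m³.
Over A = 136 km², depth = V / A = 41.3 mm.

d ≈ 41.3 mm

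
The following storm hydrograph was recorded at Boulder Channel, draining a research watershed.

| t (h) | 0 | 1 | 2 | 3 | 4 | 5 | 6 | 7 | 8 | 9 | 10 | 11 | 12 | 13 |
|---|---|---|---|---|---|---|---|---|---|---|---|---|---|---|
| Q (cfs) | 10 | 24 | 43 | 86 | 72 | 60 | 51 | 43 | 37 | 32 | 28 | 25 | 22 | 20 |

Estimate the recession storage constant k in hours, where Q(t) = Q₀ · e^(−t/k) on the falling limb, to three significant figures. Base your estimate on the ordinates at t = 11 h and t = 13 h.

k ≈ 8.96 h

On the falling limb, Q drops from 25 to 20 cfs between t = 11 h and t = 13 h (Δt = 2 h).
k = −Δt / ln(Q₂/Q₁) = −2 / ln(20/25) = 8.96 h.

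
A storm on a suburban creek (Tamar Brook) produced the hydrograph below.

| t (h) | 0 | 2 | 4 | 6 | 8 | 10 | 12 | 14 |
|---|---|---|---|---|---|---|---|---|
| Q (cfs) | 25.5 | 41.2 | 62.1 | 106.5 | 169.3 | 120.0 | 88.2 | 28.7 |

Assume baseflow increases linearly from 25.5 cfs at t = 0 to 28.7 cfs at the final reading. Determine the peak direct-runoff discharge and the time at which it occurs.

Subtracting baseflow gives direct-runoff ordinates: 0.00, 15.24, 35.69, 79.63, 141.97, 92.21, 59.96, 0.00 cfs.
The maximum is 141.97 cfs, occurring at the reading for t = 8 h.

Q_p = 141.97 cfs at t = 8 h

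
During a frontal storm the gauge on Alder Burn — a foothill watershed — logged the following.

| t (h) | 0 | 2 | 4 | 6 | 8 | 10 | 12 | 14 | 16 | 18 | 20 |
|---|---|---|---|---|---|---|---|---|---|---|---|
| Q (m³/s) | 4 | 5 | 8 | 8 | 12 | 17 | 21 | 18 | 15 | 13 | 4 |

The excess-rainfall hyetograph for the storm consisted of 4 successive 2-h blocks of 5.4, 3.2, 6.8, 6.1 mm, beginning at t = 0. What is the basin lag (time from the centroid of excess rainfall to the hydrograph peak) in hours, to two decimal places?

Centroid of excess rainfall: t_c = Σ P_i·t̄_i / ΣP_i = 4.2651 h (block centres at 1, 3, 5, 7 h).
Hydrograph peak occurs at t = 12 h, so basin lag t_L = 12 − 4.2651 = 7.73 h.

t_L ≈ 7.73 h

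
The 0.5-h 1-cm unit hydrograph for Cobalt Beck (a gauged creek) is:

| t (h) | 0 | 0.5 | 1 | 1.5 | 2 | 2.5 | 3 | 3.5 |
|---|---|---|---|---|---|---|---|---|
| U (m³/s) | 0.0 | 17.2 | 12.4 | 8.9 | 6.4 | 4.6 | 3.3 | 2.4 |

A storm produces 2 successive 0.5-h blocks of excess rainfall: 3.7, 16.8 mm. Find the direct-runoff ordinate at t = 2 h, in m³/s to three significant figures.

Q ≈ 17.3 m³/s

By discrete convolution, Q_j = Σ (P_i / 10 mm) · U_{j−i}.
At t = 2 h (j=4): Q = (3.7/10)·6.4 + (16.8/10)·8.9 = 17.3 m³/s.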